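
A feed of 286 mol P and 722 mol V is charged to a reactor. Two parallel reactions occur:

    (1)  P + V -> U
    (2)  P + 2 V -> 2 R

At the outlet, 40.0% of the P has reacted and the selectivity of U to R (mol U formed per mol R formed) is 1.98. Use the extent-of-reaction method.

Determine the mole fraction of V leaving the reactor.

0.654

Conversion of P: P consumed = 0.4 × 286 = 114.4 mol = 1ξ₁ + 1ξ₂.
Selectivity: 1ξ₁ / (2ξ₂) = 1.98 → ξ₁ = 3.96 ξ₂.
Substitute: (1·3.96 + 1) ξ₂ = 114.4 → ξ₂ = 23.06 mol, ξ₁ = 91.34 mol.
Outlet amounts (n = n₀ + Σ ν·ξ):
  P: 286 − 1(91.34) − 1(23.06) = 171.6
  V: 722 − 1(91.34) − 2(23.06) = 584.5
  U: 0 + 1(91.34) = 91.34
  R: 0 + 2(23.06) = 46.13
Total out = 893.6 mol; y_V = 584.5 / 893.6 = 0.6541.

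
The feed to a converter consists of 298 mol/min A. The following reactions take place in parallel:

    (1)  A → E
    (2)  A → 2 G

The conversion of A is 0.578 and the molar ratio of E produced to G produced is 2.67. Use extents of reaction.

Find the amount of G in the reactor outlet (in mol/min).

54.3 mol/min

Conversion of A: A consumed = 0.578 × 298 = 172.2 mol/min = 1ξ₁ + 1ξ₂.
Selectivity: 1ξ₁ / (2ξ₂) = 2.67 → ξ₁ = 5.34 ξ₂.
Substitute: (1·5.34 + 1) ξ₂ = 172.2 → ξ₂ = 27.17 mol/min, ξ₁ = 145.1 mol/min.
Outlet amounts (n = n₀ + Σ ν·ξ):
  A: 298 − 1(145.1) − 1(27.17) = 125.8
  E: 0 + 1(145.1) = 145.1
  G: 0 + 2(27.17) = 54.34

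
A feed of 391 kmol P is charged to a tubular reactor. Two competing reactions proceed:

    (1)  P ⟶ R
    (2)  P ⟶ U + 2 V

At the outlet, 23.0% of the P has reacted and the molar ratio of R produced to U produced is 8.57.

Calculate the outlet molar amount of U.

9.4 kmol

Conversion of P: P consumed = 0.23 × 391 = 89.93 kmol = 1ξ₁ + 1ξ₂.
Selectivity: 1ξ₁ / (1ξ₂) = 8.57 → ξ₁ = 8.57 ξ₂.
Substitute: (1·8.57 + 1) ξ₂ = 89.93 → ξ₂ = 9.397 kmol, ξ₁ = 80.53 kmol.
Outlet amounts (n = n₀ + Σ ν·ξ):
  P: 391 − 1(80.53) − 1(9.397) = 301.1
  R: 0 + 1(80.53) = 80.53
  U: 0 + 1(9.397) = 9.397
  V: 0 + 2(9.397) = 18.79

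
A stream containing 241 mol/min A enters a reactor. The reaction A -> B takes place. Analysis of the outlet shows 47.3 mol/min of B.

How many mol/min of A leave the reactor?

For B: n = n₀ + 1ξ → 47.3 = 0 + 1ξ, giving ξ = 47.3 mol/min.
Outlet amounts (n = n₀ + ν ξ):
  A: 241 − 1(47.3) = 193.7
  B: 0 + 1(47.3) = 47.3

194 mol/min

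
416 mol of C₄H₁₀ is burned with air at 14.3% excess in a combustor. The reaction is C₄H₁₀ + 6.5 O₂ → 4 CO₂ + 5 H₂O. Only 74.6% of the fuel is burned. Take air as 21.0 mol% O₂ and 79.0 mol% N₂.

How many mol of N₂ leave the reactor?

11600 mol

Stoichiometric O₂ = 6.5 × 416 = 2704 mol; O₂ fed = 2704 × 1.143 = 3091 mol.
N₂ fed = 3091 × 79/21 = 11630 mol.
Fuel reacted = 0.746 × 416 → ξ = 310.3 mol.
Outlet (n = n₀ + ν ξ):
  C₄H₁₀: 416 − 1(310.3) = 105.7
  O₂: 3091 − 6.5(310.3) = 1073
  N₂: 11630 (inert)
  CO₂: 0 + 4(310.3) = 1241
  H₂O: 0 + 5(310.3) = 1552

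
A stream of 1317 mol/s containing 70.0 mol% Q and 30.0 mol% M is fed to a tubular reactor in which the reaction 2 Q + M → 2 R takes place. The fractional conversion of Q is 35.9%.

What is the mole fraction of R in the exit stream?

Q reacted = 0.359 × 921.9 = 331 mol/s; ν_Q = −2, so ξ = 331/2 = 165.5 mol/s.
Outlet amounts (n = n₀ + ν ξ):
  Q: 921.9 − 2(165.5) = 590.9
  M: 395.1 − 1(165.5) = 229.6
  R: 0 + 2(165.5) = 331
Total out = 1152 mol/s; y_R = 331 / 1152 = 0.2874.

0.287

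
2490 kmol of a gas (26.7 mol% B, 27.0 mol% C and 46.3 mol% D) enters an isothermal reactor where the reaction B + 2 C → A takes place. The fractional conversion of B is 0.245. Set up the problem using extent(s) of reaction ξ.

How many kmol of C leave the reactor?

347 kmol

B reacted = 0.245 × 664.8 = 162.9 kmol; ν_B = −1, so ξ = 162.9/1 = 162.9 kmol.
Outlet amounts (n = n₀ + ν ξ):
  B: 664.8 − 1(162.9) = 501.9
  C: 672.3 − 2(162.9) = 346.5
  A: 0 + 1(162.9) = 162.9
  D: 1153 (inert)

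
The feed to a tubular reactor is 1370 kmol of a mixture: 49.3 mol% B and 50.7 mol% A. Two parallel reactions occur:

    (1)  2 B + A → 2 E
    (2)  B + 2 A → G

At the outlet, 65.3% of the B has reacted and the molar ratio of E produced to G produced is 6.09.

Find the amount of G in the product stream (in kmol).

Conversion of B: B consumed = 0.653 × 675.4 = 441 kmol = 2ξ₁ + 1ξ₂.
Selectivity: 2ξ₁ / (1ξ₂) = 6.09 → ξ₁ = 3.045 ξ₂.
Substitute: (2·3.045 + 1) ξ₂ = 441 → ξ₂ = 62.21 kmol, ξ₁ = 189.4 kmol.
Outlet amounts (n = n₀ + Σ ν·ξ):
  B: 675.4 − 2(189.4) − 1(62.21) = 234.4
  A: 694.6 − 1(189.4) − 2(62.21) = 380.8
  E: 0 + 2(189.4) = 378.8
  G: 0 + 1(62.21) = 62.21

62.2 kmol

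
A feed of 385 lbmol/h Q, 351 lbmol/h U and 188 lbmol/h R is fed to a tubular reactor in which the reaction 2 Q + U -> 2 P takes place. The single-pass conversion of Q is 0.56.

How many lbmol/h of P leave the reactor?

216 lbmol/h

Q reacted = 0.56 × 385 = 215.6 lbmol/h; ν_Q = −2, so ξ = 215.6/2 = 107.8 lbmol/h.
Outlet amounts (n = n₀ + ν ξ):
  Q: 385 − 2(107.8) = 169.4
  U: 351 − 1(107.8) = 243.2
  P: 0 + 2(107.8) = 215.6
  R: 188 (inert)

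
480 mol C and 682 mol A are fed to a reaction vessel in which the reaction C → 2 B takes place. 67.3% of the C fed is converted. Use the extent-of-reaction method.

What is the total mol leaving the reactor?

1490 mol

C reacted = 0.673 × 480 = 323 mol; ν_C = −1, so ξ = 323/1 = 323 mol.
Outlet amounts (n = n₀ + ν ξ):
  C: 480 − 1(323) = 157
  B: 0 + 2(323) = 646.1
  A: 682 (inert)
Total out = 157 + 646.1 + 682 = 1485 mol.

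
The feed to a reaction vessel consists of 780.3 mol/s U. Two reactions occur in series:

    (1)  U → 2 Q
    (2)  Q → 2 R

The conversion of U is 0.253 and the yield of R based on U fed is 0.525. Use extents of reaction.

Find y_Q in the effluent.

Conversion of U: U consumed = 1ξ₁ = 0.253 × 780.3 → ξ₁ = 197.4 mol/s.
Yield of R: 2ξ₂ / 780.3 = 0.525 → ξ₂ = 204.8 mol/s.
Outlet amounts (n = n₀ + Σ ν·ξ):
  U: 780.3 − 1(197.4) = 582.9
  Q: 0 + 2(197.4) − 1(204.8) = 190
  R: 0 + 2(204.8) = 409.7
Total out = 1183 mol/s; y_Q = 190 / 1183 = 0.1607.

0.161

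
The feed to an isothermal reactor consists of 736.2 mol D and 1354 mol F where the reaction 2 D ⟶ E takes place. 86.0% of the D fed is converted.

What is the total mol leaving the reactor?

1770 mol

D reacted = 0.86 × 736.2 = 633.1 mol; ν_D = −2, so ξ = 633.1/2 = 316.6 mol.
Outlet amounts (n = n₀ + ν ξ):
  D: 736.2 − 2(316.6) = 103.1
  E: 0 + 1(316.6) = 316.6
  F: 1354 (inert)
Total out = 103.1 + 316.6 + 1354 = 1774 mol.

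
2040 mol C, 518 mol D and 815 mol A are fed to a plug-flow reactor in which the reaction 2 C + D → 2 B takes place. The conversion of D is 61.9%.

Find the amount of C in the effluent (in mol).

D reacted = 0.619 × 518 = 320.6 mol; ν_D = −1, so ξ = 320.6/1 = 320.6 mol.
Outlet amounts (n = n₀ + ν ξ):
  C: 2040 − 2(320.6) = 1399
  D: 518 − 1(320.6) = 197.4
  B: 0 + 2(320.6) = 641.3
  A: 815 (inert)

1400 mol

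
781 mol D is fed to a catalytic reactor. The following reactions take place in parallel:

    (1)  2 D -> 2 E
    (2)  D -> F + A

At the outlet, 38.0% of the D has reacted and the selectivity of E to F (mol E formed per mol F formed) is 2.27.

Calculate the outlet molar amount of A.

90.8 mol

Conversion of D: D consumed = 0.38 × 781 = 296.8 mol = 2ξ₁ + 1ξ₂.
Selectivity: 2ξ₁ / (1ξ₂) = 2.27 → ξ₁ = 1.135 ξ₂.
Substitute: (2·1.135 + 1) ξ₂ = 296.8 → ξ₂ = 90.76 mol, ξ₁ = 103 mol.
Outlet amounts (n = n₀ + Σ ν·ξ):
  D: 781 − 2(103) − 1(90.76) = 484.2
  E: 0 + 2(103) = 206
  F: 0 + 1(90.76) = 90.76
  A: 0 + 1(90.76) = 90.76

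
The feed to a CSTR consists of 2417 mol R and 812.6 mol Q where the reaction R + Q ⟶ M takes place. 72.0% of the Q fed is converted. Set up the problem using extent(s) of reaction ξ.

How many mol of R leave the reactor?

1830 mol

Q reacted = 0.72 × 812.6 = 585.1 mol; ν_Q = −1, so ξ = 585.1/1 = 585.1 mol.
Outlet amounts (n = n₀ + ν ξ):
  R: 2417 − 1(585.1) = 1832
  Q: 812.6 − 1(585.1) = 227.5
  M: 0 + 1(585.1) = 585.1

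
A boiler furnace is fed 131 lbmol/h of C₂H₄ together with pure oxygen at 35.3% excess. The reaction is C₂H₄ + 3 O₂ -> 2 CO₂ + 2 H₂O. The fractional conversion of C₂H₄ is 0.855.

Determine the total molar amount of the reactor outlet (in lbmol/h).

Stoichiometric O₂ = 3 × 131 = 393 lbmol/h; O₂ fed = 393 × 1.353 = 531.7 lbmol/h.
Fuel reacted = 0.855 × 131 → ξ = 112 lbmol/h.
Outlet (n = n₀ + ν ξ):
  C₂H₄: 131 − 1(112) = 19
  O₂: 531.7 − 3(112) = 195.7
  CO₂: 0 + 2(112) = 224
  H₂O: 0 + 2(112) = 224
Total out = 19 + 195.7 + 224 + 224 = 662.7 lbmol/h.

663 lbmol/h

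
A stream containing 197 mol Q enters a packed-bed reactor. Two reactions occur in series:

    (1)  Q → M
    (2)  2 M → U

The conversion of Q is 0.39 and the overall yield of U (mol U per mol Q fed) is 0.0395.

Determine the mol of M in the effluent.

61.3 mol

Conversion of Q: Q consumed = 1ξ₁ = 0.39 × 197 → ξ₁ = 76.83 mol.
Yield of U: 1ξ₂ / 197 = 0.0395 → ξ₂ = 7.782 mol.
Outlet amounts (n = n₀ + Σ ν·ξ):
  Q: 197 − 1(76.83) = 120.2
  M: 0 + 1(76.83) − 2(7.782) = 61.27
  U: 0 + 1(7.782) = 7.782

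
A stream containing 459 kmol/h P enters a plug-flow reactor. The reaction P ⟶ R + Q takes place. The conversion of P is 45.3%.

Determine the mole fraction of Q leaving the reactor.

0.312

P reacted = 0.453 × 459 = 207.9 kmol/h; ν_P = −1, so ξ = 207.9/1 = 207.9 kmol/h.
Outlet amounts (n = n₀ + ν ξ):
  P: 459 − 1(207.9) = 251.1
  R: 0 + 1(207.9) = 207.9
  Q: 0 + 1(207.9) = 207.9
Total out = 666.9 kmol/h; y_Q = 207.9 / 666.9 = 0.3118.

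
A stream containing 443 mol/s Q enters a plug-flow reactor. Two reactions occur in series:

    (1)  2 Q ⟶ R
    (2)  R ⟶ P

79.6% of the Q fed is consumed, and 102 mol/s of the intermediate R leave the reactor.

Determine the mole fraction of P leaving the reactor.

Conversion of Q: Q consumed = 2ξ₁ = 0.796 × 443 → ξ₁ = 176.3 mol/s.
R balance: n_R = 0 + 1ξ₁ − 1ξ₂ = 102 → ξ₂ = (1·176.3 − 102)/1 = 74.31 mol/s.
Outlet amounts (n = n₀ + Σ ν·ξ):
  Q: 443 − 2(176.3) = 90.37
  R: 0 + 1(176.3) − 1(74.31) = 102
  P: 0 + 1(74.31) = 74.31
Total out = 266.7 mol/s; y_P = 74.31 / 266.7 = 0.2787.

0.279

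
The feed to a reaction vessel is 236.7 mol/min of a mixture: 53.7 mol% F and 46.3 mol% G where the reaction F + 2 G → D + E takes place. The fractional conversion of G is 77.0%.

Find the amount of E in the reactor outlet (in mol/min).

42.2 mol/min

G reacted = 0.77 × 109.6 = 84.39 mol/min; ν_G = −2, so ξ = 84.39/2 = 42.19 mol/min.
Outlet amounts (n = n₀ + ν ξ):
  F: 127.1 − 1(42.19) = 84.91
  G: 109.6 − 2(42.19) = 25.21
  D: 0 + 1(42.19) = 42.19
  E: 0 + 1(42.19) = 42.19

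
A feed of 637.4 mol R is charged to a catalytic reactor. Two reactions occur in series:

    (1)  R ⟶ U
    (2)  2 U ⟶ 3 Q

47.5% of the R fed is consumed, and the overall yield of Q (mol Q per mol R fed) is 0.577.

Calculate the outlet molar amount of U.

Conversion of R: R consumed = 1ξ₁ = 0.475 × 637.4 → ξ₁ = 302.8 mol.
Yield of Q: 3ξ₂ / 637.4 = 0.577 → ξ₂ = 122.6 mol.
Outlet amounts (n = n₀ + Σ ν·ξ):
  R: 637.4 − 1(302.8) = 334.6
  U: 0 + 1(302.8) − 2(122.6) = 57.58
  Q: 0 + 3(122.6) = 367.8

57.6 mol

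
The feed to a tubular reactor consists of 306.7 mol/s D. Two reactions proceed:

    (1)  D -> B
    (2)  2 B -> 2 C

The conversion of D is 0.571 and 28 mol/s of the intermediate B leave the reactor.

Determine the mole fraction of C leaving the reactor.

0.48

Conversion of D: D consumed = 1ξ₁ = 0.571 × 306.7 → ξ₁ = 175.1 mol/s.
B balance: n_B = 0 + 1ξ₁ − 2ξ₂ = 28 → ξ₂ = (1·175.1 − 28)/2 = 73.56 mol/s.
Outlet amounts (n = n₀ + Σ ν·ξ):
  D: 306.7 − 1(175.1) = 131.6
  B: 0 + 1(175.1) − 2(73.56) = 28
  C: 0 + 2(73.56) = 147.1
Total out = 306.7 mol/s; y_C = 147.1 / 306.7 = 0.4797.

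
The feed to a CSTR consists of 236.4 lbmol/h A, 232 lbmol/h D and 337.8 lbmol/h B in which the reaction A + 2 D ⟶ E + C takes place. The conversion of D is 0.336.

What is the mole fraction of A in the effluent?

D reacted = 0.336 × 232 = 77.95 lbmol/h; ν_D = −2, so ξ = 77.95/2 = 38.98 lbmol/h.
Outlet amounts (n = n₀ + ν ξ):
  A: 236.4 − 1(38.98) = 197.4
  D: 232 − 2(38.98) = 154
  E: 0 + 1(38.98) = 38.98
  C: 0 + 1(38.98) = 38.98
  B: 337.8 (inert)
Total out = 767.2 lbmol/h; y_A = 197.4 / 767.2 = 0.2573.

0.257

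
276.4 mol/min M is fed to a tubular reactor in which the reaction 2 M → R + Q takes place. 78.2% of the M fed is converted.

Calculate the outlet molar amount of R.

108 mol/min

M reacted = 0.782 × 276.4 = 216.1 mol/min; ν_M = −2, so ξ = 216.1/2 = 108.1 mol/min.
Outlet amounts (n = n₀ + ν ξ):
  M: 276.4 − 2(108.1) = 60.26
  R: 0 + 1(108.1) = 108.1
  Q: 0 + 1(108.1) = 108.1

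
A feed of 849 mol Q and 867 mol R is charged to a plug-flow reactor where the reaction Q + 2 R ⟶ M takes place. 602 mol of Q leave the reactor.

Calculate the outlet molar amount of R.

373 mol

For Q: n = n₀ − 1ξ → 602 = 849 − 1ξ, giving ξ = 247 mol.
Outlet amounts (n = n₀ + ν ξ):
  Q: 849 − 1(247) = 602
  R: 867 − 2(247) = 373
  M: 0 + 1(247) = 247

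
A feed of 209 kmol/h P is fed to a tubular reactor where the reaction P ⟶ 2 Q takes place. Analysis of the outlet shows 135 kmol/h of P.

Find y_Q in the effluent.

For P: n = n₀ − 1ξ → 135 = 209 − 1ξ, giving ξ = 74 kmol/h.
Outlet amounts (n = n₀ + ν ξ):
  P: 209 − 1(74) = 135
  Q: 0 + 2(74) = 148
Total out = 283 kmol/h; y_Q = 148 / 283 = 0.523.

0.523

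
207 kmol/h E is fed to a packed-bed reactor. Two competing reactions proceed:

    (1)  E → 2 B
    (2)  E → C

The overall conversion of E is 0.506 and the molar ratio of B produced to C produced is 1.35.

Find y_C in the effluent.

0.251

Conversion of E: E consumed = 0.506 × 207 = 104.7 kmol/h = 1ξ₁ + 1ξ₂.
Selectivity: 2ξ₁ / (1ξ₂) = 1.35 → ξ₁ = 0.675 ξ₂.
Substitute: (1·0.675 + 1) ξ₂ = 104.7 → ξ₂ = 62.53 kmol/h, ξ₁ = 42.21 kmol/h.
Outlet amounts (n = n₀ + Σ ν·ξ):
  E: 207 − 1(42.21) − 1(62.53) = 102.3
  B: 0 + 2(42.21) = 84.42
  C: 0 + 1(62.53) = 62.53
Total out = 249.2 kmol/h; y_C = 62.53 / 249.2 = 0.2509.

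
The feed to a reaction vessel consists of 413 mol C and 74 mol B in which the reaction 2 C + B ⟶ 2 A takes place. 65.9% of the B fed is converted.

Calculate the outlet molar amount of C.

315 mol

B reacted = 0.659 × 74 = 48.77 mol; ν_B = −1, so ξ = 48.77/1 = 48.77 mol.
Outlet amounts (n = n₀ + ν ξ):
  C: 413 − 2(48.77) = 315.5
  B: 74 − 1(48.77) = 25.23
  A: 0 + 2(48.77) = 97.53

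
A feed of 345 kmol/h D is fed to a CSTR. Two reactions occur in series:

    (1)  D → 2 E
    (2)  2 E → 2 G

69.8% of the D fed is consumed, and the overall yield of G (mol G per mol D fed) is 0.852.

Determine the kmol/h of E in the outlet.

Conversion of D: D consumed = 1ξ₁ = 0.698 × 345 → ξ₁ = 240.8 kmol/h.
Yield of G: 2ξ₂ / 345 = 0.852 → ξ₂ = 147 kmol/h.
Outlet amounts (n = n₀ + Σ ν·ξ):
  D: 345 − 1(240.8) = 104.2
  E: 0 + 2(240.8) − 2(147) = 187.7
  G: 0 + 2(147) = 293.9

188 kmol/h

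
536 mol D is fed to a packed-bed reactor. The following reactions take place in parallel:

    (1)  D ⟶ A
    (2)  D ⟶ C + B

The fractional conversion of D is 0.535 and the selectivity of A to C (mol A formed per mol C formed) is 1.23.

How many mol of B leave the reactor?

Conversion of D: D consumed = 0.535 × 536 = 286.8 mol = 1ξ₁ + 1ξ₂.
Selectivity: 1ξ₁ / (1ξ₂) = 1.23 → ξ₁ = 1.23 ξ₂.
Substitute: (1·1.23 + 1) ξ₂ = 286.8 → ξ₂ = 128.6 mol, ξ₁ = 158.2 mol.
Outlet amounts (n = n₀ + Σ ν·ξ):
  D: 536 − 1(158.2) − 1(128.6) = 249.2
  A: 0 + 1(158.2) = 158.2
  C: 0 + 1(128.6) = 128.6
  B: 0 + 1(128.6) = 128.6

129 mol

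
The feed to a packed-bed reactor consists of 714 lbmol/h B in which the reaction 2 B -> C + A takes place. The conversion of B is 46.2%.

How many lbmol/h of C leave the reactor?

165 lbmol/h

B reacted = 0.462 × 714 = 329.9 lbmol/h; ν_B = −2, so ξ = 329.9/2 = 164.9 lbmol/h.
Outlet amounts (n = n₀ + ν ξ):
  B: 714 − 2(164.9) = 384.1
  C: 0 + 1(164.9) = 164.9
  A: 0 + 1(164.9) = 164.9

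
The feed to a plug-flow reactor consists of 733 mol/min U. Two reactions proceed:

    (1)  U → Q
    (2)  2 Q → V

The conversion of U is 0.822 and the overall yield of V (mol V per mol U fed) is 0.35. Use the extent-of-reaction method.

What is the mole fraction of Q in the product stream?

0.188

Conversion of U: U consumed = 1ξ₁ = 0.822 × 733 → ξ₁ = 602.5 mol/min.
Yield of V: 1ξ₂ / 733 = 0.35 → ξ₂ = 256.6 mol/min.
Outlet amounts (n = n₀ + Σ ν·ξ):
  U: 733 − 1(602.5) = 130.5
  Q: 0 + 1(602.5) − 2(256.6) = 89.43
  V: 0 + 1(256.6) = 256.6
Total out = 476.4 mol/min; y_Q = 89.43 / 476.4 = 0.1877.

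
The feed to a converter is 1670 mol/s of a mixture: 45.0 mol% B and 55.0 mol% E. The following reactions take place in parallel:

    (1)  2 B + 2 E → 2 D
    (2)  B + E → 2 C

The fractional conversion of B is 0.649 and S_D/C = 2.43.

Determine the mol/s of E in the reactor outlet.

Conversion of B: B consumed = 0.649 × 751.5 = 487.7 mol/s = 2ξ₁ + 1ξ₂.
Selectivity: 2ξ₁ / (2ξ₂) = 2.43 → ξ₁ = 2.43 ξ₂.
Substitute: (2·2.43 + 1) ξ₂ = 487.7 → ξ₂ = 83.23 mol/s, ξ₁ = 202.2 mol/s.
Outlet amounts (n = n₀ + Σ ν·ξ):
  B: 751.5 − 2(202.2) − 1(83.23) = 263.8
  E: 918.5 − 2(202.2) − 1(83.23) = 430.8
  D: 0 + 2(202.2) = 404.5
  C: 0 + 2(83.23) = 166.5

431 mol/s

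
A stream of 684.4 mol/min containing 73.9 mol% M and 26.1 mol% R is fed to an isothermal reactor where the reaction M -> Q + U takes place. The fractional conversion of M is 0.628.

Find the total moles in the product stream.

M reacted = 0.628 × 505.8 = 317.6 mol/min; ν_M = −1, so ξ = 317.6/1 = 317.6 mol/min.
Outlet amounts (n = n₀ + ν ξ):
  M: 505.8 − 1(317.6) = 188.1
  Q: 0 + 1(317.6) = 317.6
  U: 0 + 1(317.6) = 317.6
  R: 178.6 (inert)
Total out = 188.1 + 317.6 + 317.6 + 178.6 = 1002 mol/min.

1000 mol/min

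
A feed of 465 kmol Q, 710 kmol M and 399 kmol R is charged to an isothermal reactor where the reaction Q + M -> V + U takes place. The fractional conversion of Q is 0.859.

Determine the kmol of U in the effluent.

Q reacted = 0.859 × 465 = 399.4 kmol; ν_Q = −1, so ξ = 399.4/1 = 399.4 kmol.
Outlet amounts (n = n₀ + ν ξ):
  Q: 465 − 1(399.4) = 65.56
  M: 710 − 1(399.4) = 310.6
  V: 0 + 1(399.4) = 399.4
  U: 0 + 1(399.4) = 399.4
  R: 399 (inert)

399 kmol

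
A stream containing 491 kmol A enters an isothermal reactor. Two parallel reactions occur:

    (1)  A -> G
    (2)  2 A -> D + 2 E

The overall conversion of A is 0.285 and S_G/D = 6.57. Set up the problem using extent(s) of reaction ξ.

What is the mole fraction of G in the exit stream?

0.211

Conversion of A: A consumed = 0.285 × 491 = 139.9 kmol = 1ξ₁ + 2ξ₂.
Selectivity: 1ξ₁ / (1ξ₂) = 6.57 → ξ₁ = 6.57 ξ₂.
Substitute: (1·6.57 + 2) ξ₂ = 139.9 → ξ₂ = 16.33 kmol, ξ₁ = 107.3 kmol.
Outlet amounts (n = n₀ + Σ ν·ξ):
  A: 491 − 1(107.3) − 2(16.33) = 351.1
  G: 0 + 1(107.3) = 107.3
  D: 0 + 1(16.33) = 16.33
  E: 0 + 2(16.33) = 32.66
Total out = 507.3 kmol; y_G = 107.3 / 507.3 = 0.2115.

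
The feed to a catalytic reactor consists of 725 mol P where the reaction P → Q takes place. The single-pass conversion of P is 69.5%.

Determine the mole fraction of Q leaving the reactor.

P reacted = 0.695 × 725 = 503.9 mol; ν_P = −1, so ξ = 503.9/1 = 503.9 mol.
Outlet amounts (n = n₀ + ν ξ):
  P: 725 − 1(503.9) = 221.1
  Q: 0 + 1(503.9) = 503.9
Total out = 725 mol; y_Q = 503.9 / 725 = 0.695.

0.695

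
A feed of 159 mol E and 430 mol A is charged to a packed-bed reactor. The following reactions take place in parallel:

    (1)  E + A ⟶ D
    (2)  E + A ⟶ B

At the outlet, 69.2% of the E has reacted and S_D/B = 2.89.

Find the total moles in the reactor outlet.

479 mol

Conversion of E: E consumed = 0.692 × 159 = 110 mol = 1ξ₁ + 1ξ₂.
Selectivity: 1ξ₁ / (1ξ₂) = 2.89 → ξ₁ = 2.89 ξ₂.
Substitute: (1·2.89 + 1) ξ₂ = 110 → ξ₂ = 28.28 mol, ξ₁ = 81.74 mol.
Outlet amounts (n = n₀ + Σ ν·ξ):
  E: 159 − 1(81.74) − 1(28.28) = 48.97
  A: 430 − 1(81.74) − 1(28.28) = 320
  D: 0 + 1(81.74) = 81.74
  B: 0 + 1(28.28) = 28.28
Total out = 48.97 + 320 + 81.74 + 28.28 = 479 mol.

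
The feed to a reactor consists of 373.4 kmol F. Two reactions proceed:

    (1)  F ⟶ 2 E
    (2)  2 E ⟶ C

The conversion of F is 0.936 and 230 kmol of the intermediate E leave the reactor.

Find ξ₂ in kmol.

ξ₂ = 235 kmol

Conversion of F: F consumed = 1ξ₁ = 0.936 × 373.4 → ξ₁ = 349.5 kmol.
E balance: n_E = 0 + 2ξ₁ − 2ξ₂ = 230 → ξ₂ = (2·349.5 − 230)/2 = 234.5 kmol.
Outlet amounts (n = n₀ + Σ ν·ξ):
  F: 373.4 − 1(349.5) = 23.9
  E: 0 + 2(349.5) − 2(234.5) = 230
  C: 0 + 1(234.5) = 234.5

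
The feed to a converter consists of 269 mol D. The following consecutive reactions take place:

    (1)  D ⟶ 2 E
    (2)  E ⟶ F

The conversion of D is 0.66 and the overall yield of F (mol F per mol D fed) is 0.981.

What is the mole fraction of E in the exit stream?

Conversion of D: D consumed = 1ξ₁ = 0.66 × 269 → ξ₁ = 177.5 mol.
Yield of F: 1ξ₂ / 269 = 0.981 → ξ₂ = 263.9 mol.
Outlet amounts (n = n₀ + Σ ν·ξ):
  D: 269 − 1(177.5) = 91.46
  E: 0 + 2(177.5) − 1(263.9) = 91.19
  F: 0 + 1(263.9) = 263.9
Total out = 446.5 mol; y_E = 91.19 / 446.5 = 0.2042.

0.204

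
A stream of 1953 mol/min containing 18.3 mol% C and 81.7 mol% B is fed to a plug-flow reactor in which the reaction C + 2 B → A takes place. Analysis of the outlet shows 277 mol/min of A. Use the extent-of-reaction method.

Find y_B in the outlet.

For A: n = n₀ + 1ξ → 277 = 0 + 1ξ, giving ξ = 277 mol/min.
Outlet amounts (n = n₀ + ν ξ):
  C: 357.4 − 1(277) = 80.4
  B: 1596 − 2(277) = 1042
  A: 0 + 1(277) = 277
Total out = 1399 mol/min; y_B = 1042 / 1399 = 0.7445.

0.745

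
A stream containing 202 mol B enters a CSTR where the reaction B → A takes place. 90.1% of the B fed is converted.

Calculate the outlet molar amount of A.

182 mol

B reacted = 0.901 × 202 = 182 mol; ν_B = −1, so ξ = 182/1 = 182 mol.
Outlet amounts (n = n₀ + ν ξ):
  B: 202 − 1(182) = 20
  A: 0 + 1(182) = 182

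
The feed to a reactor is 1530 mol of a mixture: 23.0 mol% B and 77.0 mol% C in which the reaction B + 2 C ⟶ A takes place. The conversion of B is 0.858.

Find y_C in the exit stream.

B reacted = 0.858 × 351.9 = 301.9 mol; ν_B = −1, so ξ = 301.9/1 = 301.9 mol.
Outlet amounts (n = n₀ + ν ξ):
  B: 351.9 − 1(301.9) = 49.97
  C: 1178 − 2(301.9) = 574.2
  A: 0 + 1(301.9) = 301.9
Total out = 926.1 mol; y_C = 574.2 / 926.1 = 0.62.

0.62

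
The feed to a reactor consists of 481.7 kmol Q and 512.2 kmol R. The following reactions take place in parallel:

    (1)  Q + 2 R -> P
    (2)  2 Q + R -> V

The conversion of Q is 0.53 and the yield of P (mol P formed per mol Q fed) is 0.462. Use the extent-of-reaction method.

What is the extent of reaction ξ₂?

ξ₂ = 16.4 kmol

Yield of P: 1ξ₁ / 481.7 = 0.462 → ξ₁ = 222.5 kmol.
Conversion of Q: 1ξ₁ + 2ξ₂ = 0.53 × 481.7 = 255.3 → ξ₂ = 16.38 kmol.
Outlet amounts (n = n₀ + Σ ν·ξ):
  Q: 481.7 − 1(222.5) − 2(16.38) = 226.4
  R: 512.2 − 2(222.5) − 1(16.38) = 50.73
  P: 0 + 1(222.5) = 222.5
  V: 0 + 1(16.38) = 16.38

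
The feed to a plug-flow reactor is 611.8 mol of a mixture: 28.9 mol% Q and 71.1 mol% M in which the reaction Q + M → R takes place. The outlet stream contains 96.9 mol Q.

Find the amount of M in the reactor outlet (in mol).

For Q: n = n₀ − 1ξ → 96.9 = 176.8 − 1ξ, giving ξ = 79.91 mol.
Outlet amounts (n = n₀ + ν ξ):
  Q: 176.8 − 1(79.91) = 96.9
  M: 435 − 1(79.91) = 355.1
  R: 0 + 1(79.91) = 79.91

355 mol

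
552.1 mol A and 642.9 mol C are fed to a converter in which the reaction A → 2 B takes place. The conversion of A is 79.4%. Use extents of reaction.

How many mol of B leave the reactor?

A reacted = 0.794 × 552.1 = 438.4 mol; ν_A = −1, so ξ = 438.4/1 = 438.4 mol.
Outlet amounts (n = n₀ + ν ξ):
  A: 552.1 − 1(438.4) = 113.7
  B: 0 + 2(438.4) = 876.7
  C: 642.9 (inert)

877 mol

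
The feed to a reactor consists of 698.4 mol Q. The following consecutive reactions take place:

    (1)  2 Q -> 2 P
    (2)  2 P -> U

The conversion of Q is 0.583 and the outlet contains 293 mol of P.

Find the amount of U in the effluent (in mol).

57.1 mol

Conversion of Q: Q consumed = 2ξ₁ = 0.583 × 698.4 → ξ₁ = 203.6 mol.
P balance: n_P = 0 + 2ξ₁ − 2ξ₂ = 293 → ξ₂ = (2·203.6 − 293)/2 = 57.08 mol.
Outlet amounts (n = n₀ + Σ ν·ξ):
  Q: 698.4 − 2(203.6) = 291.2
  P: 0 + 2(203.6) − 2(57.08) = 293
  U: 0 + 1(57.08) = 57.08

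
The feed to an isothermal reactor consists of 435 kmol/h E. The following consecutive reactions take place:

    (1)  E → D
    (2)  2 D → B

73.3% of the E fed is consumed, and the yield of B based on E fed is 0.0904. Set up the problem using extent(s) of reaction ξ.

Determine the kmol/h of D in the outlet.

Conversion of E: E consumed = 1ξ₁ = 0.733 × 435 → ξ₁ = 318.9 kmol/h.
Yield of B: 1ξ₂ / 435 = 0.0904 → ξ₂ = 39.32 kmol/h.
Outlet amounts (n = n₀ + Σ ν·ξ):
  E: 435 − 1(318.9) = 116.1
  D: 0 + 1(318.9) − 2(39.32) = 240.2
  B: 0 + 1(39.32) = 39.32

240 kmol/h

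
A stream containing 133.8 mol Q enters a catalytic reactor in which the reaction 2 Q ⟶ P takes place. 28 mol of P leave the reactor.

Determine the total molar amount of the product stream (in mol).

106 mol

For P: n = n₀ + 1ξ → 28 = 0 + 1ξ, giving ξ = 28 mol.
Outlet amounts (n = n₀ + ν ξ):
  Q: 133.8 − 2(28) = 77.8
  P: 0 + 1(28) = 28
Total out = 77.8 + 28 = 105.8 mol.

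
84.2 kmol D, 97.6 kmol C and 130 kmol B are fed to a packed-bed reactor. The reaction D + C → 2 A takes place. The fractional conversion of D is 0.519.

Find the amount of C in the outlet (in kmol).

53.9 kmol

D reacted = 0.519 × 84.2 = 43.7 kmol; ν_D = −1, so ξ = 43.7/1 = 43.7 kmol.
Outlet amounts (n = n₀ + ν ξ):
  D: 84.2 − 1(43.7) = 40.5
  C: 97.6 − 1(43.7) = 53.9
  A: 0 + 2(43.7) = 87.4
  B: 130 (inert)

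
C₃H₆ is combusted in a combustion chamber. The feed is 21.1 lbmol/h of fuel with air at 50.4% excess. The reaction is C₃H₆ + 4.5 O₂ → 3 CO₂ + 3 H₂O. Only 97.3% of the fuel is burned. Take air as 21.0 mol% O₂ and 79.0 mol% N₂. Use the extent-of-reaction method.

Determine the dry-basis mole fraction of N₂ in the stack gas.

Stoichiometric O₂ = 4.5 × 21.1 = 94.95 lbmol/h; O₂ fed = 94.95 × 1.504 = 142.8 lbmol/h.
N₂ fed = 142.8 × 79/21 = 537.2 lbmol/h.
Fuel reacted = 0.973 × 21.1 → ξ = 20.53 lbmol/h.
Outlet (n = n₀ + ν ξ):
  C₃H₆: 21.1 − 1(20.53) = 0.5697
  O₂: 142.8 − 4.5(20.53) = 50.42
  N₂: 537.2 (inert)
  CO₂: 0 + 3(20.53) = 61.59
  H₂O: 0 + 3(20.53) = 61.59
Dry total = 649.8 lbmol/h; y_N₂ (dry) = 537.2 / 649.8 = 0.8267.

0.827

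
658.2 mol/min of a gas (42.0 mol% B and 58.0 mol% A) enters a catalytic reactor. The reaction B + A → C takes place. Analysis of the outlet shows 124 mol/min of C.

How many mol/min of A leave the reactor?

258 mol/min

For C: n = n₀ + 1ξ → 124 = 0 + 1ξ, giving ξ = 124 mol/min.
Outlet amounts (n = n₀ + ν ξ):
  B: 276.4 − 1(124) = 152.4
  A: 381.8 − 1(124) = 257.8
  C: 0 + 1(124) = 124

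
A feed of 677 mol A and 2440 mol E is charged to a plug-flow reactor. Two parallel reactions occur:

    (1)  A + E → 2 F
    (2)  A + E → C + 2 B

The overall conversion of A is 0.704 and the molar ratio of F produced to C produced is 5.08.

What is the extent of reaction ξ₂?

ξ₂ = 135 mol

Conversion of A: A consumed = 0.704 × 677 = 476.6 mol = 1ξ₁ + 1ξ₂.
Selectivity: 2ξ₁ / (1ξ₂) = 5.08 → ξ₁ = 2.54 ξ₂.
Substitute: (1·2.54 + 1) ξ₂ = 476.6 → ξ₂ = 134.6 mol, ξ₁ = 342 mol.
Outlet amounts (n = n₀ + Σ ν·ξ):
  A: 677 − 1(342) − 1(134.6) = 200.4
  E: 2440 − 1(342) − 1(134.6) = 1963
  F: 0 + 2(342) = 683.9
  C: 0 + 1(134.6) = 134.6
  B: 0 + 2(134.6) = 269.3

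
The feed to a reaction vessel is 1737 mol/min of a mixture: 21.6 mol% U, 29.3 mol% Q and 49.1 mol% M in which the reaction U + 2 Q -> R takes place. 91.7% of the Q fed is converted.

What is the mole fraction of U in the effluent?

Q reacted = 0.917 × 508.9 = 466.7 mol/min; ν_Q = −2, so ξ = 466.7/2 = 233.3 mol/min.
Outlet amounts (n = n₀ + ν ξ):
  U: 375.2 − 1(233.3) = 141.8
  Q: 508.9 − 2(233.3) = 42.24
  R: 0 + 1(233.3) = 233.3
  M: 852.9 (inert)
Total out = 1270 mol/min; y_U = 141.8 / 1270 = 0.1117.

0.112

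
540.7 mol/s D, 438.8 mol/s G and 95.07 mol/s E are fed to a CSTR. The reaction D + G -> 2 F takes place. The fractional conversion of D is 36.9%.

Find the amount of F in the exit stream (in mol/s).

D reacted = 0.369 × 540.7 = 199.5 mol/s; ν_D = −1, so ξ = 199.5/1 = 199.5 mol/s.
Outlet amounts (n = n₀ + ν ξ):
  D: 540.7 − 1(199.5) = 341.2
  G: 438.8 − 1(199.5) = 239.3
  F: 0 + 2(199.5) = 399
  E: 95.07 (inert)

399 mol/s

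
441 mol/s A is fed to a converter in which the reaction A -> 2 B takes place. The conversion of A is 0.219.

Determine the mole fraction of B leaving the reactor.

A reacted = 0.219 × 441 = 96.58 mol/s; ν_A = −1, so ξ = 96.58/1 = 96.58 mol/s.
Outlet amounts (n = n₀ + ν ξ):
  A: 441 − 1(96.58) = 344.4
  B: 0 + 2(96.58) = 193.2
Total out = 537.6 mol/s; y_B = 193.2 / 537.6 = 0.3593.

0.359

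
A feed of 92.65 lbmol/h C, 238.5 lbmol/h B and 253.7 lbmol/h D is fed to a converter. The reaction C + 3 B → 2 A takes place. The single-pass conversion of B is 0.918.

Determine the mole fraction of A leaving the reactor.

0.333

B reacted = 0.918 × 238.5 = 218.9 lbmol/h; ν_B = −3, so ξ = 218.9/3 = 72.98 lbmol/h.
Outlet amounts (n = n₀ + ν ξ):
  C: 92.65 − 1(72.98) = 19.67
  B: 238.5 − 3(72.98) = 19.56
  A: 0 + 2(72.98) = 146
  D: 253.7 (inert)
Total out = 438.9 lbmol/h; y_A = 146 / 438.9 = 0.3326.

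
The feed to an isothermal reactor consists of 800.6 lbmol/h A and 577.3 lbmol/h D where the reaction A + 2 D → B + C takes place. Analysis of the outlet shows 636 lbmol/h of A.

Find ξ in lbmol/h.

For A: n = n₀ − 1ξ → 636 = 800.6 − 1ξ, giving ξ = 164.6 lbmol/h.
Outlet amounts (n = n₀ + ν ξ):
  A: 800.6 − 1(164.6) = 636
  D: 577.3 − 2(164.6) = 248.1
  B: 0 + 1(164.6) = 164.6
  C: 0 + 1(164.6) = 164.6

ξ = 165 lbmol/h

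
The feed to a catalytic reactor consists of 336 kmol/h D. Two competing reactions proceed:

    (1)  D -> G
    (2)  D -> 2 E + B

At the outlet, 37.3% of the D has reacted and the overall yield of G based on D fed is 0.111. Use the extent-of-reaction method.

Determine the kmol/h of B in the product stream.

Yield of G: 1ξ₁ / 336 = 0.111 → ξ₁ = 37.3 kmol/h.
Conversion of D: 1ξ₁ + 1ξ₂ = 0.373 × 336 = 125.3 → ξ₂ = 88.03 kmol/h.
Outlet amounts (n = n₀ + Σ ν·ξ):
  D: 336 − 1(37.3) − 1(88.03) = 210.7
  G: 0 + 1(37.3) = 37.3
  E: 0 + 2(88.03) = 176.1
  B: 0 + 1(88.03) = 88.03

88 kmol/h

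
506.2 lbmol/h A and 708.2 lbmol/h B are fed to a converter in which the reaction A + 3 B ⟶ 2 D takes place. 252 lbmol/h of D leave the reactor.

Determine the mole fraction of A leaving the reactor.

0.395

For D: n = n₀ + 2ξ → 252 = 0 + 2ξ, giving ξ = 126 lbmol/h.
Outlet amounts (n = n₀ + ν ξ):
  A: 506.2 − 1(126) = 380.2
  B: 708.2 − 3(126) = 330.2
  D: 0 + 2(126) = 252
Total out = 962.4 lbmol/h; y_A = 380.2 / 962.4 = 0.3951.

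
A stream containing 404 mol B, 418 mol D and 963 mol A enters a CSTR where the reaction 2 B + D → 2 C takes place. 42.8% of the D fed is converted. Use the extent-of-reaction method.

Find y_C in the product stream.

0.223

D reacted = 0.428 × 418 = 178.9 mol; ν_D = −1, so ξ = 178.9/1 = 178.9 mol.
Outlet amounts (n = n₀ + ν ξ):
  B: 404 − 2(178.9) = 46.19
  D: 418 − 1(178.9) = 239.1
  C: 0 + 2(178.9) = 357.8
  A: 963 (inert)
Total out = 1606 mol; y_C = 357.8 / 1606 = 0.2228.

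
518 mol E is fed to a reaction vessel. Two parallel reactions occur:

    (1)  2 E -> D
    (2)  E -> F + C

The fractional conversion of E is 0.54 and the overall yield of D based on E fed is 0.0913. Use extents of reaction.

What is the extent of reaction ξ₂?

ξ₂ = 185 mol

Yield of D: 1ξ₁ / 518 = 0.0913 → ξ₁ = 47.29 mol.
Conversion of E: 2ξ₁ + 1ξ₂ = 0.54 × 518 = 279.7 → ξ₂ = 185.1 mol.
Outlet amounts (n = n₀ + Σ ν·ξ):
  E: 518 − 2(47.29) − 1(185.1) = 238.3
  D: 0 + 1(47.29) = 47.29
  F: 0 + 1(185.1) = 185.1
  C: 0 + 1(185.1) = 185.1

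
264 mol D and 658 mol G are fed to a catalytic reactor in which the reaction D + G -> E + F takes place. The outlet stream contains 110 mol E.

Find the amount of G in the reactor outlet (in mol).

For E: n = n₀ + 1ξ → 110 = 0 + 1ξ, giving ξ = 110 mol.
Outlet amounts (n = n₀ + ν ξ):
  D: 264 − 1(110) = 154
  G: 658 − 1(110) = 548
  E: 0 + 1(110) = 110
  F: 0 + 1(110) = 110

548 mol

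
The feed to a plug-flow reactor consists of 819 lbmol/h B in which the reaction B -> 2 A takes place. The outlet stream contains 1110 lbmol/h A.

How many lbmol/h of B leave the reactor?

For A: n = n₀ + 2ξ → 1110 = 0 + 2ξ, giving ξ = 555 lbmol/h.
Outlet amounts (n = n₀ + ν ξ):
  B: 819 − 1(555) = 264
  A: 0 + 2(555) = 1110

264 lbmol/h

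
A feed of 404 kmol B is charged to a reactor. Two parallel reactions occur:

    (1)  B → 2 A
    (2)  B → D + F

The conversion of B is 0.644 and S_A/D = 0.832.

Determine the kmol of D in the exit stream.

Conversion of B: B consumed = 0.644 × 404 = 260.2 kmol = 1ξ₁ + 1ξ₂.
Selectivity: 2ξ₁ / (1ξ₂) = 0.832 → ξ₁ = 0.416 ξ₂.
Substitute: (1·0.416 + 1) ξ₂ = 260.2 → ξ₂ = 183.7 kmol, ξ₁ = 76.44 kmol.
Outlet amounts (n = n₀ + Σ ν·ξ):
  B: 404 − 1(76.44) − 1(183.7) = 143.8
  A: 0 + 2(76.44) = 152.9
  D: 0 + 1(183.7) = 183.7
  F: 0 + 1(183.7) = 183.7

184 kmol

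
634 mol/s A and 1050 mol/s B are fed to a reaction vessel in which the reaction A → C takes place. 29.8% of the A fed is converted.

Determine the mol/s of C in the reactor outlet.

A reacted = 0.298 × 634 = 188.9 mol/s; ν_A = −1, so ξ = 188.9/1 = 188.9 mol/s.
Outlet amounts (n = n₀ + ν ξ):
  A: 634 − 1(188.9) = 445.1
  C: 0 + 1(188.9) = 188.9
  B: 1050 (inert)

189 mol/s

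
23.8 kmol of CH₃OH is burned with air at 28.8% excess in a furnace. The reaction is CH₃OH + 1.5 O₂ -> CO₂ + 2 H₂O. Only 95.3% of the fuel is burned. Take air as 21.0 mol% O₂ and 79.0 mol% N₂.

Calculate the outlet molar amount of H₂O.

45.4 kmol

Stoichiometric O₂ = 1.5 × 23.8 = 35.7 kmol; O₂ fed = 35.7 × 1.288 = 45.98 kmol.
N₂ fed = 45.98 × 79/21 = 173 kmol.
Fuel reacted = 0.953 × 23.8 → ξ = 22.68 kmol.
Outlet (n = n₀ + ν ξ):
  CH₃OH: 23.8 − 1(22.68) = 1.119
  O₂: 45.98 − 1.5(22.68) = 11.96
  N₂: 173 (inert)
  CO₂: 0 + 1(22.68) = 22.68
  H₂O: 0 + 2(22.68) = 45.36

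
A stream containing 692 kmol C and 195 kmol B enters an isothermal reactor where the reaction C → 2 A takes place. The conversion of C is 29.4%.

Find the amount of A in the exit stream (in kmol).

C reacted = 0.294 × 692 = 203.4 kmol; ν_C = −1, so ξ = 203.4/1 = 203.4 kmol.
Outlet amounts (n = n₀ + ν ξ):
  C: 692 − 1(203.4) = 488.6
  A: 0 + 2(203.4) = 406.9
  B: 195 (inert)

407 kmol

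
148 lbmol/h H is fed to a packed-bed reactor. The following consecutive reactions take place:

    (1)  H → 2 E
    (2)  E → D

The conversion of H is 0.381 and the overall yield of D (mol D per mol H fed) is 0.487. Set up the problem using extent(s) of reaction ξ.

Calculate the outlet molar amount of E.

40.7 lbmol/h

Conversion of H: H consumed = 1ξ₁ = 0.381 × 148 → ξ₁ = 56.39 lbmol/h.
Yield of D: 1ξ₂ / 148 = 0.487 → ξ₂ = 72.08 lbmol/h.
Outlet amounts (n = n₀ + Σ ν·ξ):
  H: 148 − 1(56.39) = 91.61
  E: 0 + 2(56.39) − 1(72.08) = 40.7
  D: 0 + 1(72.08) = 72.08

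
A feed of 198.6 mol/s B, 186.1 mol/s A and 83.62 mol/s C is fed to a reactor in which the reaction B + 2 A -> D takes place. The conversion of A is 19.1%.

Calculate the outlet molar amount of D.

A reacted = 0.191 × 186.1 = 35.55 mol/s; ν_A = −2, so ξ = 35.55/2 = 17.77 mol/s.
Outlet amounts (n = n₀ + ν ξ):
  B: 198.6 − 1(17.77) = 180.8
  A: 186.1 − 2(17.77) = 150.6
  D: 0 + 1(17.77) = 17.77
  C: 83.62 (inert)

17.8 mol/s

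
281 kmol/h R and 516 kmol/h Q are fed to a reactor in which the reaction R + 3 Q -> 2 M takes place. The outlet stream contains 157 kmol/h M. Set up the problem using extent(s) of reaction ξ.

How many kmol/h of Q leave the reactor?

280 kmol/h

For M: n = n₀ + 2ξ → 157 = 0 + 2ξ, giving ξ = 78.5 kmol/h.
Outlet amounts (n = n₀ + ν ξ):
  R: 281 − 1(78.5) = 202.5
  Q: 516 − 3(78.5) = 280.5
  M: 0 + 2(78.5) = 157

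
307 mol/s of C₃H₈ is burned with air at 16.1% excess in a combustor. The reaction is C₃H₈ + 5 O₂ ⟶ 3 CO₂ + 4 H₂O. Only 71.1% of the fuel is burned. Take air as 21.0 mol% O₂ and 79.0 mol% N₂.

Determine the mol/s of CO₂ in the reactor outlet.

655 mol/s

Stoichiometric O₂ = 5 × 307 = 1535 mol/s; O₂ fed = 1535 × 1.161 = 1782 mol/s.
N₂ fed = 1782 × 79/21 = 6704 mol/s.
Fuel reacted = 0.711 × 307 → ξ = 218.3 mol/s.
Outlet (n = n₀ + ν ξ):
  C₃H₈: 307 − 1(218.3) = 88.72
  O₂: 1782 − 5(218.3) = 690.8
  N₂: 6704 (inert)
  CO₂: 0 + 3(218.3) = 654.8
  H₂O: 0 + 4(218.3) = 873.1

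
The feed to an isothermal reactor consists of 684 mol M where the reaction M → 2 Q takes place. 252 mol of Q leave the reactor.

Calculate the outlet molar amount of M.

558 mol

For Q: n = n₀ + 2ξ → 252 = 0 + 2ξ, giving ξ = 126 mol.
Outlet amounts (n = n₀ + ν ξ):
  M: 684 − 1(126) = 558
  Q: 0 + 2(126) = 252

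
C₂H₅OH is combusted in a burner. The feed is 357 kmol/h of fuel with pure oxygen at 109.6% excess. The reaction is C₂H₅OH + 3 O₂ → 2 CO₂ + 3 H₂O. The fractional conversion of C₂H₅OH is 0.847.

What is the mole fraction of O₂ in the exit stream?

0.461

Stoichiometric O₂ = 3 × 357 = 1071 kmol/h; O₂ fed = 1071 × 2.096 = 2245 kmol/h.
Fuel reacted = 0.847 × 357 → ξ = 302.4 kmol/h.
Outlet (n = n₀ + ν ξ):
  C₂H₅OH: 357 − 1(302.4) = 54.62
  O₂: 2245 − 3(302.4) = 1338
  CO₂: 0 + 2(302.4) = 604.8
  H₂O: 0 + 3(302.4) = 907.1
Total out = 2904 kmol/h; y_O₂ = 1338 / 2904 = 0.4606.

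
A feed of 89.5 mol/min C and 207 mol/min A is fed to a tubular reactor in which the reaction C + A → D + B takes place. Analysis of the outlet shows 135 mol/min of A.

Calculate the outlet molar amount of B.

72 mol/min

For A: n = n₀ − 1ξ → 135 = 207 − 1ξ, giving ξ = 72 mol/min.
Outlet amounts (n = n₀ + ν ξ):
  C: 89.5 − 1(72) = 17.5
  A: 207 − 1(72) = 135
  D: 0 + 1(72) = 72
  B: 0 + 1(72) = 72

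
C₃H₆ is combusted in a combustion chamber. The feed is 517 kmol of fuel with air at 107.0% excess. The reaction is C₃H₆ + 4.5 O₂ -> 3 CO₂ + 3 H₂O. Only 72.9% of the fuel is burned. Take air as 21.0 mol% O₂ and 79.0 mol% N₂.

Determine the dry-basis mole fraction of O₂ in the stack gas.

Stoichiometric O₂ = 4.5 × 517 = 2326 kmol; O₂ fed = 2326 × 2.070 = 4816 kmol.
N₂ fed = 4816 × 79/21 = 18120 kmol.
Fuel reacted = 0.729 × 517 → ξ = 376.9 kmol.
Outlet (n = n₀ + ν ξ):
  C₃H₆: 517 − 1(376.9) = 140.1
  O₂: 4816 − 4.5(376.9) = 3120
  N₂: 18120 (inert)
  CO₂: 0 + 3(376.9) = 1131
  H₂O: 0 + 3(376.9) = 1131
Dry total = 22510 kmol; y_O₂ (dry) = 3120 / 22510 = 0.1386.

0.139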